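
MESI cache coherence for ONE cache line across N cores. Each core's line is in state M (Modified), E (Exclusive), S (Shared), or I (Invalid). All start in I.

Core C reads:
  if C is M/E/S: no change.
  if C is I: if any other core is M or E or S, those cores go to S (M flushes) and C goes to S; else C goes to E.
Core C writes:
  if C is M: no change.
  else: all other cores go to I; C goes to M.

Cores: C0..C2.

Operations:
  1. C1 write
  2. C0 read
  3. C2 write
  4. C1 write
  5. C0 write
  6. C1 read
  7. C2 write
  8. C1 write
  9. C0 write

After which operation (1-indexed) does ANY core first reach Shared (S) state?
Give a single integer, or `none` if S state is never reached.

Op 1: C1 write [C1 write: invalidate none -> C1=M] -> [I,M,I]
Op 2: C0 read [C0 read from I: others=['C1=M'] -> C0=S, others downsized to S] -> [S,S,I]
  -> First S state at op 2; remaining ops need not be traced.

Answer: 2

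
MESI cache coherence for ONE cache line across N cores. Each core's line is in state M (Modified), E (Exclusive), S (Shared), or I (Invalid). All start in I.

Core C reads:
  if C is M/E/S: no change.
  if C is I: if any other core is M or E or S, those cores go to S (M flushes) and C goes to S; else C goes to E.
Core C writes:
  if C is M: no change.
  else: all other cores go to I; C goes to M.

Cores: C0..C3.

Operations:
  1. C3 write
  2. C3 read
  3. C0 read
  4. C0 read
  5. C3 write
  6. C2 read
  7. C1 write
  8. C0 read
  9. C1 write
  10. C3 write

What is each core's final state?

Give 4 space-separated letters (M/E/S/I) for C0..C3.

Answer: I I I M

Derivation:
Op 1: C3 write [C3 write: invalidate none -> C3=M] -> [I,I,I,M]
Op 2: C3 read [C3 read: already in M, no change] -> [I,I,I,M]
Op 3: C0 read [C0 read from I: others=['C3=M'] -> C0=S, others downsized to S] -> [S,I,I,S]
Op 4: C0 read [C0 read: already in S, no change] -> [S,I,I,S]
Op 5: C3 write [C3 write: invalidate ['C0=S'] -> C3=M] -> [I,I,I,M]
Op 6: C2 read [C2 read from I: others=['C3=M'] -> C2=S, others downsized to S] -> [I,I,S,S]
Op 7: C1 write [C1 write: invalidate ['C2=S', 'C3=S'] -> C1=M] -> [I,M,I,I]
Op 8: C0 read [C0 read from I: others=['C1=M'] -> C0=S, others downsized to S] -> [S,S,I,I]
Op 9: C1 write [C1 write: invalidate ['C0=S'] -> C1=M] -> [I,M,I,I]
Op 10: C3 write [C3 write: invalidate ['C1=M'] -> C3=M] -> [I,I,I,M]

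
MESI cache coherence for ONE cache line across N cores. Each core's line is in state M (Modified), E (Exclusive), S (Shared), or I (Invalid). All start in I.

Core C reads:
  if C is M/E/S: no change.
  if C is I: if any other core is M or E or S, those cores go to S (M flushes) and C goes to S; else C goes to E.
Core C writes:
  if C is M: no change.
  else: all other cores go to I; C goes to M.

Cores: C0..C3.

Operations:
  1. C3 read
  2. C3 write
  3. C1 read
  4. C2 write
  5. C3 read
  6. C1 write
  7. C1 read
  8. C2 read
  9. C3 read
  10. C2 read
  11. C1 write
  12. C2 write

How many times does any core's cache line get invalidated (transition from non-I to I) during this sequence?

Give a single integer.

Op 1: C3 read [C3 read from I: no other sharers -> C3=E (exclusive)] -> [I,I,I,E] (invalidations this op: 0; running total: 0)
Op 2: C3 write [C3 write: invalidate none -> C3=M] -> [I,I,I,M] (invalidations this op: 0; running total: 0)
Op 3: C1 read [C1 read from I: others=['C3=M'] -> C1=S, others downsized to S] -> [I,S,I,S] (invalidations this op: 0; running total: 0)
Op 4: C2 write [C2 write: invalidate ['C1=S', 'C3=S'] -> C2=M] -> [I,I,M,I] (invalidations this op: 2; running total: 2)
Op 5: C3 read [C3 read from I: others=['C2=M'] -> C3=S, others downsized to S] -> [I,I,S,S] (invalidations this op: 0; running total: 2)
Op 6: C1 write [C1 write: invalidate ['C2=S', 'C3=S'] -> C1=M] -> [I,M,I,I] (invalidations this op: 2; running total: 4)
Op 7: C1 read [C1 read: already in M, no change] -> [I,M,I,I] (invalidations this op: 0; running total: 4)
Op 8: C2 read [C2 read from I: others=['C1=M'] -> C2=S, others downsized to S] -> [I,S,S,I] (invalidations this op: 0; running total: 4)
Op 9: C3 read [C3 read from I: others=['C1=S', 'C2=S'] -> C3=S, others downsized to S] -> [I,S,S,S] (invalidations this op: 0; running total: 4)
Op 10: C2 read [C2 read: already in S, no change] -> [I,S,S,S] (invalidations this op: 0; running total: 4)
Op 11: C1 write [C1 write: invalidate ['C2=S', 'C3=S'] -> C1=M] -> [I,M,I,I] (invalidations this op: 2; running total: 6)
Op 12: C2 write [C2 write: invalidate ['C1=M'] -> C2=M] -> [I,I,M,I] (invalidations this op: 1; running total: 7)

Answer: 7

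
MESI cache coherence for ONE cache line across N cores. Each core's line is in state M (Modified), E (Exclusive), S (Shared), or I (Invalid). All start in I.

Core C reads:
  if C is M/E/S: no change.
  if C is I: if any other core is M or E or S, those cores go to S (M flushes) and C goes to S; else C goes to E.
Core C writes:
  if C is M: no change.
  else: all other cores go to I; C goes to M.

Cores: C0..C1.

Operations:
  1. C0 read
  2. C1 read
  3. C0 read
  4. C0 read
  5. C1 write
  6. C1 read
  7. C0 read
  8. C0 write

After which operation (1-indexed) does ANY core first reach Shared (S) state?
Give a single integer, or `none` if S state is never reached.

Answer: 2

Derivation:
Op 1: C0 read [C0 read from I: no other sharers -> C0=E (exclusive)] -> [E,I]
Op 2: C1 read [C1 read from I: others=['C0=E'] -> C1=S, others downsized to S] -> [S,S]
  -> First S state at op 2; remaining ops need not be traced.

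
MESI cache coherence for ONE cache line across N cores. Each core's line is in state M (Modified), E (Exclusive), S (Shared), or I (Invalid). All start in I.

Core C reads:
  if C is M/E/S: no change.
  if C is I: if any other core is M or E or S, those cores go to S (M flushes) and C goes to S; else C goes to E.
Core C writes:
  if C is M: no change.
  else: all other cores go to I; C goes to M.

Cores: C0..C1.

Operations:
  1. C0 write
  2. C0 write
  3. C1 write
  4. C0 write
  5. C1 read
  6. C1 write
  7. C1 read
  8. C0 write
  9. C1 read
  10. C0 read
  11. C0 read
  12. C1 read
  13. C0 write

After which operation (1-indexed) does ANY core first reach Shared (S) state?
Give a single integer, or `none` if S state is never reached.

Answer: 5

Derivation:
Op 1: C0 write [C0 write: invalidate none -> C0=M] -> [M,I]
Op 2: C0 write [C0 write: already M (modified), no change] -> [M,I]
Op 3: C1 write [C1 write: invalidate ['C0=M'] -> C1=M] -> [I,M]
Op 4: C0 write [C0 write: invalidate ['C1=M'] -> C0=M] -> [M,I]
Op 5: C1 read [C1 read from I: others=['C0=M'] -> C1=S, others downsized to S] -> [S,S]
  -> First S state at op 5; remaining ops need not be traced.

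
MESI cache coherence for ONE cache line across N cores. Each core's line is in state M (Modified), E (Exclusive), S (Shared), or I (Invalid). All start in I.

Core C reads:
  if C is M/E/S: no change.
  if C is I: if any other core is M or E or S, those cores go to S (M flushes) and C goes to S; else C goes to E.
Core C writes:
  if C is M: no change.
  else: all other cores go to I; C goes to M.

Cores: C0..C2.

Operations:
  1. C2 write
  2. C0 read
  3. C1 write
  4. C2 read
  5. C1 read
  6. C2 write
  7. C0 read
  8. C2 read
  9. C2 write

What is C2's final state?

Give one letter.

Answer: M

Derivation:
Op 1: C2 write [C2 write: invalidate none -> C2=M] -> [I,I,M]
Op 2: C0 read [C0 read from I: others=['C2=M'] -> C0=S, others downsized to S] -> [S,I,S]
Op 3: C1 write [C1 write: invalidate ['C0=S', 'C2=S'] -> C1=M] -> [I,M,I]
Op 4: C2 read [C2 read from I: others=['C1=M'] -> C2=S, others downsized to S] -> [I,S,S]
Op 5: C1 read [C1 read: already in S, no change] -> [I,S,S]
Op 6: C2 write [C2 write: invalidate ['C1=S'] -> C2=M] -> [I,I,M]
Op 7: C0 read [C0 read from I: others=['C2=M'] -> C0=S, others downsized to S] -> [S,I,S]
Op 8: C2 read [C2 read: already in S, no change] -> [S,I,S]
Op 9: C2 write [C2 write: invalidate ['C0=S'] -> C2=M] -> [I,I,M]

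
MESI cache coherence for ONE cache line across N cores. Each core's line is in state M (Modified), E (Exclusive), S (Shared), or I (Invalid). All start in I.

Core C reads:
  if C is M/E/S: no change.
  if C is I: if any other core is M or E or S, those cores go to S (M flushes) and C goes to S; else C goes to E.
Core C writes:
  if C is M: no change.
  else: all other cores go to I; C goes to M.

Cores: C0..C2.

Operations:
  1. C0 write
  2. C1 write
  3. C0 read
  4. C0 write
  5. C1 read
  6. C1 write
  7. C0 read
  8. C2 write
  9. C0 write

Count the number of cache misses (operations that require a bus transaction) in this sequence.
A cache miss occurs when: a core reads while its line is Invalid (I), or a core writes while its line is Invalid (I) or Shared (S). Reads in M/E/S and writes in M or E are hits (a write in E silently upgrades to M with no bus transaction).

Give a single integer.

Answer: 9

Derivation:
Op 1: C0 write [C0 write: invalidate none -> C0=M] -> [M,I,I] [MISS #1: write from I]
Op 2: C1 write [C1 write: invalidate ['C0=M'] -> C1=M] -> [I,M,I] [MISS #2: write from I]
Op 3: C0 read [C0 read from I: others=['C1=M'] -> C0=S, others downsized to S] -> [S,S,I] [MISS #3: read from I]
Op 4: C0 write [C0 write: invalidate ['C1=S'] -> C0=M] -> [M,I,I] [MISS #4: write from S]
Op 5: C1 read [C1 read from I: others=['C0=M'] -> C1=S, others downsized to S] -> [S,S,I] [MISS #5: read from I]
Op 6: C1 write [C1 write: invalidate ['C0=S'] -> C1=M] -> [I,M,I] [MISS #6: write from S]
Op 7: C0 read [C0 read from I: others=['C1=M'] -> C0=S, others downsized to S] -> [S,S,I] [MISS #7: read from I]
Op 8: C2 write [C2 write: invalidate ['C0=S', 'C1=S'] -> C2=M] -> [I,I,M] [MISS #8: write from I]
Op 9: C0 write [C0 write: invalidate ['C2=M'] -> C0=M] -> [M,I,I] [MISS #9: write from I]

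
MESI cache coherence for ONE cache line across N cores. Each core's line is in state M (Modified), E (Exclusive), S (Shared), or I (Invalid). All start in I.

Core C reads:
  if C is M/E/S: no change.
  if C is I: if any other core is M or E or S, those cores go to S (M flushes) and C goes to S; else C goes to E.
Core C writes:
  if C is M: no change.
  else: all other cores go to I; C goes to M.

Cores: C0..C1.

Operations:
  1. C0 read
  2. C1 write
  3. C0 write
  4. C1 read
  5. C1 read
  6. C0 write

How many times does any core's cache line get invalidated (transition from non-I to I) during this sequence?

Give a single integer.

Op 1: C0 read [C0 read from I: no other sharers -> C0=E (exclusive)] -> [E,I] (invalidations this op: 0; running total: 0)
Op 2: C1 write [C1 write: invalidate ['C0=E'] -> C1=M] -> [I,M] (invalidations this op: 1; running total: 1)
Op 3: C0 write [C0 write: invalidate ['C1=M'] -> C0=M] -> [M,I] (invalidations this op: 1; running total: 2)
Op 4: C1 read [C1 read from I: others=['C0=M'] -> C1=S, others downsized to S] -> [S,S] (invalidations this op: 0; running total: 2)
Op 5: C1 read [C1 read: already in S, no change] -> [S,S] (invalidations this op: 0; running total: 2)
Op 6: C0 write [C0 write: invalidate ['C1=S'] -> C0=M] -> [M,I] (invalidations this op: 1; running total: 3)

Answer: 3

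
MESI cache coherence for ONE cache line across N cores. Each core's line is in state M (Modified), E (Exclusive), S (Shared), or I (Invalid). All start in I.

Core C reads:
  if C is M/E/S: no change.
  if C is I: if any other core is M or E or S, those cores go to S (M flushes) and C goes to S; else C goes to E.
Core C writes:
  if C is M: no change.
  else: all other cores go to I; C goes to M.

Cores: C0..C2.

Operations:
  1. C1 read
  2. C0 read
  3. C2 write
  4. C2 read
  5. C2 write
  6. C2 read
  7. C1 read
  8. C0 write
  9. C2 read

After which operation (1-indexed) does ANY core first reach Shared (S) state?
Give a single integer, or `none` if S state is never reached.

Op 1: C1 read [C1 read from I: no other sharers -> C1=E (exclusive)] -> [I,E,I]
Op 2: C0 read [C0 read from I: others=['C1=E'] -> C0=S, others downsized to S] -> [S,S,I]
  -> First S state at op 2; remaining ops need not be traced.

Answer: 2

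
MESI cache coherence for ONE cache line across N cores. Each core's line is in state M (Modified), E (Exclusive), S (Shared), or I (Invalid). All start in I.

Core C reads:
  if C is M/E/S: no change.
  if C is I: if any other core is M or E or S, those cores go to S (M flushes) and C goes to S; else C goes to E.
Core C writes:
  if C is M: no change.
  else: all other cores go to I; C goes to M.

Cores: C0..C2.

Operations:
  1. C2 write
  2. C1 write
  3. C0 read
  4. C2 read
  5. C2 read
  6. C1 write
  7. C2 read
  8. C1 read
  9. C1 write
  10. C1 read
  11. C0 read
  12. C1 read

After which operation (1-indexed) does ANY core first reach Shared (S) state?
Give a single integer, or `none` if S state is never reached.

Answer: 3

Derivation:
Op 1: C2 write [C2 write: invalidate none -> C2=M] -> [I,I,M]
Op 2: C1 write [C1 write: invalidate ['C2=M'] -> C1=M] -> [I,M,I]
Op 3: C0 read [C0 read from I: others=['C1=M'] -> C0=S, others downsized to S] -> [S,S,I]
  -> First S state at op 3; remaining ops need not be traced.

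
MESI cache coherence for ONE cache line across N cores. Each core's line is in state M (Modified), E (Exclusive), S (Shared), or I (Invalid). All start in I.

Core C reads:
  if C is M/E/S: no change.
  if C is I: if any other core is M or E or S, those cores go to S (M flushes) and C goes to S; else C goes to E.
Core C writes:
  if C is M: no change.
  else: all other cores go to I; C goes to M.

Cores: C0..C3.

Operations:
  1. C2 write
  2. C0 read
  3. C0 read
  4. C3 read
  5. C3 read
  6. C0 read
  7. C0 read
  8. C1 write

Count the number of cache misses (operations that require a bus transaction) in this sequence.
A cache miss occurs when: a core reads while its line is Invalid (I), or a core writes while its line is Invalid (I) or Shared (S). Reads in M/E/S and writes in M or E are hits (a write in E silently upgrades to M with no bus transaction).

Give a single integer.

Op 1: C2 write [C2 write: invalidate none -> C2=M] -> [I,I,M,I] [MISS #1: write from I]
Op 2: C0 read [C0 read from I: others=['C2=M'] -> C0=S, others downsized to S] -> [S,I,S,I] [MISS #2: read from I]
Op 3: C0 read [C0 read: already in S, no change] -> [S,I,S,I] [hit: read from S]
Op 4: C3 read [C3 read from I: others=['C0=S', 'C2=S'] -> C3=S, others downsized to S] -> [S,I,S,S] [MISS #3: read from I]
Op 5: C3 read [C3 read: already in S, no change] -> [S,I,S,S] [hit: read from S]
Op 6: C0 read [C0 read: already in S, no change] -> [S,I,S,S] [hit: read from S]
Op 7: C0 read [C0 read: already in S, no change] -> [S,I,S,S] [hit: read from S]
Op 8: C1 write [C1 write: invalidate ['C0=S', 'C2=S', 'C3=S'] -> C1=M] -> [I,M,I,I] [MISS #4: write from I]

Answer: 4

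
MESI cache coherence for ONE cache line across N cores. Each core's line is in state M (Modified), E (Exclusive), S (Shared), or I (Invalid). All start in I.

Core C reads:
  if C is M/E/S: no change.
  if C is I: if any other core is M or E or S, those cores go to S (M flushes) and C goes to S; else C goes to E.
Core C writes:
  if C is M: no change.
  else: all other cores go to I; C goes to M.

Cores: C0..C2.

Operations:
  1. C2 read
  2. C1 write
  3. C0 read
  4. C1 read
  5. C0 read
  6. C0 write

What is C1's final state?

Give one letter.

Op 1: C2 read [C2 read from I: no other sharers -> C2=E (exclusive)] -> [I,I,E]
Op 2: C1 write [C1 write: invalidate ['C2=E'] -> C1=M] -> [I,M,I]
Op 3: C0 read [C0 read from I: others=['C1=M'] -> C0=S, others downsized to S] -> [S,S,I]
Op 4: C1 read [C1 read: already in S, no change] -> [S,S,I]
Op 5: C0 read [C0 read: already in S, no change] -> [S,S,I]
Op 6: C0 write [C0 write: invalidate ['C1=S'] -> C0=M] -> [M,I,I]

Answer: I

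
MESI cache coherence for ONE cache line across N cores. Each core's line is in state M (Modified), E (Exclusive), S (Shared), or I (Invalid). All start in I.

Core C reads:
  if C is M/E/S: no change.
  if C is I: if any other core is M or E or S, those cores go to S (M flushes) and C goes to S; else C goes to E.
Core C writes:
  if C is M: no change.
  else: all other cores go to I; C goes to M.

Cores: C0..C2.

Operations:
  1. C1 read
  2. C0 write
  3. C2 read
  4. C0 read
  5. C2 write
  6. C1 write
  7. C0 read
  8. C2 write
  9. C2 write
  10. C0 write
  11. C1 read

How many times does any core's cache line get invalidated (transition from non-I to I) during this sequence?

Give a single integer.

Op 1: C1 read [C1 read from I: no other sharers -> C1=E (exclusive)] -> [I,E,I] (invalidations this op: 0; running total: 0)
Op 2: C0 write [C0 write: invalidate ['C1=E'] -> C0=M] -> [M,I,I] (invalidations this op: 1; running total: 1)
Op 3: C2 read [C2 read from I: others=['C0=M'] -> C2=S, others downsized to S] -> [S,I,S] (invalidations this op: 0; running total: 1)
Op 4: C0 read [C0 read: already in S, no change] -> [S,I,S] (invalidations this op: 0; running total: 1)
Op 5: C2 write [C2 write: invalidate ['C0=S'] -> C2=M] -> [I,I,M] (invalidations this op: 1; running total: 2)
Op 6: C1 write [C1 write: invalidate ['C2=M'] -> C1=M] -> [I,M,I] (invalidations this op: 1; running total: 3)
Op 7: C0 read [C0 read from I: others=['C1=M'] -> C0=S, others downsized to S] -> [S,S,I] (invalidations this op: 0; running total: 3)
Op 8: C2 write [C2 write: invalidate ['C0=S', 'C1=S'] -> C2=M] -> [I,I,M] (invalidations this op: 2; running total: 5)
Op 9: C2 write [C2 write: already M (modified), no change] -> [I,I,M] (invalidations this op: 0; running total: 5)
Op 10: C0 write [C0 write: invalidate ['C2=M'] -> C0=M] -> [M,I,I] (invalidations this op: 1; running total: 6)
Op 11: C1 read [C1 read from I: others=['C0=M'] -> C1=S, others downsized to S] -> [S,S,I] (invalidations this op: 0; running total: 6)

Answer: 6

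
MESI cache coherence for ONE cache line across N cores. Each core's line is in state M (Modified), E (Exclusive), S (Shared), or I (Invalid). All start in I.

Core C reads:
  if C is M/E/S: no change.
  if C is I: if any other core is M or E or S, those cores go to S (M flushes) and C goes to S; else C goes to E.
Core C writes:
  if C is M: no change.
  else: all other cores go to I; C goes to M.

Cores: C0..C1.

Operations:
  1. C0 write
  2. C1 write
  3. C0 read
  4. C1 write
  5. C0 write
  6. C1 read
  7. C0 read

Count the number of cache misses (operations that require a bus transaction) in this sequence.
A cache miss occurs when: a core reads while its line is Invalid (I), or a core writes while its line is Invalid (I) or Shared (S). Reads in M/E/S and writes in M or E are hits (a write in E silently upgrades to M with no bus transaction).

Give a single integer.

Op 1: C0 write [C0 write: invalidate none -> C0=M] -> [M,I] [MISS #1: write from I]
Op 2: C1 write [C1 write: invalidate ['C0=M'] -> C1=M] -> [I,M] [MISS #2: write from I]
Op 3: C0 read [C0 read from I: others=['C1=M'] -> C0=S, others downsized to S] -> [S,S] [MISS #3: read from I]
Op 4: C1 write [C1 write: invalidate ['C0=S'] -> C1=M] -> [I,M] [MISS #4: write from S]
Op 5: C0 write [C0 write: invalidate ['C1=M'] -> C0=M] -> [M,I] [MISS #5: write from I]
Op 6: C1 read [C1 read from I: others=['C0=M'] -> C1=S, others downsized to S] -> [S,S] [MISS #6: read from I]
Op 7: C0 read [C0 read: already in S, no change] -> [S,S] [hit: read from S]

Answer: 6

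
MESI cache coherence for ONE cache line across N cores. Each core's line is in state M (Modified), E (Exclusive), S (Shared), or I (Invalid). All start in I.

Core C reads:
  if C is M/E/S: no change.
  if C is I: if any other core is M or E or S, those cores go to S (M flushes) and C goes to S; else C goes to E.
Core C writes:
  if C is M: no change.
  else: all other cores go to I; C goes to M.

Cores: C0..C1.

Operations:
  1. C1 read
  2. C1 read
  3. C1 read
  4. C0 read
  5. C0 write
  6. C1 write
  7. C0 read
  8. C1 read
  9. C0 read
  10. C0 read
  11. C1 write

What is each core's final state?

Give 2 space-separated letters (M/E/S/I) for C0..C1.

Op 1: C1 read [C1 read from I: no other sharers -> C1=E (exclusive)] -> [I,E]
Op 2: C1 read [C1 read: already in E, no change] -> [I,E]
Op 3: C1 read [C1 read: already in E, no change] -> [I,E]
Op 4: C0 read [C0 read from I: others=['C1=E'] -> C0=S, others downsized to S] -> [S,S]
Op 5: C0 write [C0 write: invalidate ['C1=S'] -> C0=M] -> [M,I]
Op 6: C1 write [C1 write: invalidate ['C0=M'] -> C1=M] -> [I,M]
Op 7: C0 read [C0 read from I: others=['C1=M'] -> C0=S, others downsized to S] -> [S,S]
Op 8: C1 read [C1 read: already in S, no change] -> [S,S]
Op 9: C0 read [C0 read: already in S, no change] -> [S,S]
Op 10: C0 read [C0 read: already in S, no change] -> [S,S]
Op 11: C1 write [C1 write: invalidate ['C0=S'] -> C1=M] -> [I,M]

Answer: I M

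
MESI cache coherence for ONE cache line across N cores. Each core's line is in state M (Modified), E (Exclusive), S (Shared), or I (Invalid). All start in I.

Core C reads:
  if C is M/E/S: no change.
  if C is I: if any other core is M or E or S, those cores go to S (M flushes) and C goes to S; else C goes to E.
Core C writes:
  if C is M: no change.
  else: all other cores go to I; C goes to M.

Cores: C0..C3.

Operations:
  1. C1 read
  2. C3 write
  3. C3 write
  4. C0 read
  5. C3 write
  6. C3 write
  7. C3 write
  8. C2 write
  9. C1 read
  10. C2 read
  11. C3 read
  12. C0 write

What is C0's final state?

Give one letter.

Op 1: C1 read [C1 read from I: no other sharers -> C1=E (exclusive)] -> [I,E,I,I]
Op 2: C3 write [C3 write: invalidate ['C1=E'] -> C3=M] -> [I,I,I,M]
Op 3: C3 write [C3 write: already M (modified), no change] -> [I,I,I,M]
Op 4: C0 read [C0 read from I: others=['C3=M'] -> C0=S, others downsized to S] -> [S,I,I,S]
Op 5: C3 write [C3 write: invalidate ['C0=S'] -> C3=M] -> [I,I,I,M]
Op 6: C3 write [C3 write: already M (modified), no change] -> [I,I,I,M]
Op 7: C3 write [C3 write: already M (modified), no change] -> [I,I,I,M]
Op 8: C2 write [C2 write: invalidate ['C3=M'] -> C2=M] -> [I,I,M,I]
Op 9: C1 read [C1 read from I: others=['C2=M'] -> C1=S, others downsized to S] -> [I,S,S,I]
Op 10: C2 read [C2 read: already in S, no change] -> [I,S,S,I]
Op 11: C3 read [C3 read from I: others=['C1=S', 'C2=S'] -> C3=S, others downsized to S] -> [I,S,S,S]
Op 12: C0 write [C0 write: invalidate ['C1=S', 'C2=S', 'C3=S'] -> C0=M] -> [M,I,I,I]

Answer: M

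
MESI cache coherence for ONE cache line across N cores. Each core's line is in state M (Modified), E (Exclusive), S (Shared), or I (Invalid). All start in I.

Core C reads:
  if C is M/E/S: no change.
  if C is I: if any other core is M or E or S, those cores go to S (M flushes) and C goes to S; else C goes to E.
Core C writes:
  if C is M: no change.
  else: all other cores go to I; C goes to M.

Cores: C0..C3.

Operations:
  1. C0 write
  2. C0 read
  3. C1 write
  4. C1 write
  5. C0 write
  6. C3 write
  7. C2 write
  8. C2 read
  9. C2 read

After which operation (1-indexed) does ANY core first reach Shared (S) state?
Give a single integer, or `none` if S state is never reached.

Answer: none

Derivation:
Op 1: C0 write [C0 write: invalidate none -> C0=M] -> [M,I,I,I]
Op 2: C0 read [C0 read: already in M, no change] -> [M,I,I,I]
Op 3: C1 write [C1 write: invalidate ['C0=M'] -> C1=M] -> [I,M,I,I]
Op 4: C1 write [C1 write: already M (modified), no change] -> [I,M,I,I]
Op 5: C0 write [C0 write: invalidate ['C1=M'] -> C0=M] -> [M,I,I,I]
Op 6: C3 write [C3 write: invalidate ['C0=M'] -> C3=M] -> [I,I,I,M]
Op 7: C2 write [C2 write: invalidate ['C3=M'] -> C2=M] -> [I,I,M,I]
Op 8: C2 read [C2 read: already in M, no change] -> [I,I,M,I]
Op 9: C2 read [C2 read: already in M, no change] -> [I,I,M,I]
S state never reached in this sequence.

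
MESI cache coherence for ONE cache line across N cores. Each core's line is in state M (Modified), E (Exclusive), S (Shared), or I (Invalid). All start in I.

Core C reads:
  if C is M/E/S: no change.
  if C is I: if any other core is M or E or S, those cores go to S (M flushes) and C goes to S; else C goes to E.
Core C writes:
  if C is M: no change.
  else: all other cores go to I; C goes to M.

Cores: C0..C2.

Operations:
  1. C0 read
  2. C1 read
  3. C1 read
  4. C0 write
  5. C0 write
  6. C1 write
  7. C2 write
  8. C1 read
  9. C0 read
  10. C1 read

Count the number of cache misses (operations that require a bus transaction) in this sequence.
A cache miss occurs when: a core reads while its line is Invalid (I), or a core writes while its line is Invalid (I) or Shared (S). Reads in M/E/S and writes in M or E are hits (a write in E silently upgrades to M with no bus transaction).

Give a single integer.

Op 1: C0 read [C0 read from I: no other sharers -> C0=E (exclusive)] -> [E,I,I] [MISS #1: read from I]
Op 2: C1 read [C1 read from I: others=['C0=E'] -> C1=S, others downsized to S] -> [S,S,I] [MISS #2: read from I]
Op 3: C1 read [C1 read: already in S, no change] -> [S,S,I] [hit: read from S]
Op 4: C0 write [C0 write: invalidate ['C1=S'] -> C0=M] -> [M,I,I] [MISS #3: write from S]
Op 5: C0 write [C0 write: already M (modified), no change] -> [M,I,I] [hit: write from M]
Op 6: C1 write [C1 write: invalidate ['C0=M'] -> C1=M] -> [I,M,I] [MISS #4: write from I]
Op 7: C2 write [C2 write: invalidate ['C1=M'] -> C2=M] -> [I,I,M] [MISS #5: write from I]
Op 8: C1 read [C1 read from I: others=['C2=M'] -> C1=S, others downsized to S] -> [I,S,S] [MISS #6: read from I]
Op 9: C0 read [C0 read from I: others=['C1=S', 'C2=S'] -> C0=S, others downsized to S] -> [S,S,S] [MISS #7: read from I]
Op 10: C1 read [C1 read: already in S, no change] -> [S,S,S] [hit: read from S]

Answer: 7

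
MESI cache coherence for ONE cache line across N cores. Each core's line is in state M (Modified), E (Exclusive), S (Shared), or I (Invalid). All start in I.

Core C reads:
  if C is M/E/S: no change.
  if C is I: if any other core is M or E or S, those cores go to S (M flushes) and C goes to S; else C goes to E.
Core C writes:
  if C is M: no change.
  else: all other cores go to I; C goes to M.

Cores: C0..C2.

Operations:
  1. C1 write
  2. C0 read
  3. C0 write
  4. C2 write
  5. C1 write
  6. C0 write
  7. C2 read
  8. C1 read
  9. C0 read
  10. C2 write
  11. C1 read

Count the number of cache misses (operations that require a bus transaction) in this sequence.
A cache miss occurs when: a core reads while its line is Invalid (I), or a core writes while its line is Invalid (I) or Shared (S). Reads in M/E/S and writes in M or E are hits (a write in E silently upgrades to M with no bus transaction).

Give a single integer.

Op 1: C1 write [C1 write: invalidate none -> C1=M] -> [I,M,I] [MISS #1: write from I]
Op 2: C0 read [C0 read from I: others=['C1=M'] -> C0=S, others downsized to S] -> [S,S,I] [MISS #2: read from I]
Op 3: C0 write [C0 write: invalidate ['C1=S'] -> C0=M] -> [M,I,I] [MISS #3: write from S]
Op 4: C2 write [C2 write: invalidate ['C0=M'] -> C2=M] -> [I,I,M] [MISS #4: write from I]
Op 5: C1 write [C1 write: invalidate ['C2=M'] -> C1=M] -> [I,M,I] [MISS #5: write from I]
Op 6: C0 write [C0 write: invalidate ['C1=M'] -> C0=M] -> [M,I,I] [MISS #6: write from I]
Op 7: C2 read [C2 read from I: others=['C0=M'] -> C2=S, others downsized to S] -> [S,I,S] [MISS #7: read from I]
Op 8: C1 read [C1 read from I: others=['C0=S', 'C2=S'] -> C1=S, others downsized to S] -> [S,S,S] [MISS #8: read from I]
Op 9: C0 read [C0 read: already in S, no change] -> [S,S,S] [hit: read from S]
Op 10: C2 write [C2 write: invalidate ['C0=S', 'C1=S'] -> C2=M] -> [I,I,M] [MISS #9: write from S]
Op 11: C1 read [C1 read from I: others=['C2=M'] -> C1=S, others downsized to S] -> [I,S,S] [MISS #10: read from I]

Answer: 10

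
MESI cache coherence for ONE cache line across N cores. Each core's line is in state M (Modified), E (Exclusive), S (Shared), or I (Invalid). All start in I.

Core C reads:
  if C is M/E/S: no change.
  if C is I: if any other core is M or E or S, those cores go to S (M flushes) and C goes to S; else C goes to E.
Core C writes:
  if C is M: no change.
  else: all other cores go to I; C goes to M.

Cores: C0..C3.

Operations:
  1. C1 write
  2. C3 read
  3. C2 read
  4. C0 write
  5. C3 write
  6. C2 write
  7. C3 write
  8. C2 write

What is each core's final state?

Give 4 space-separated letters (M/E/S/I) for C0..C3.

Answer: I I M I

Derivation:
Op 1: C1 write [C1 write: invalidate none -> C1=M] -> [I,M,I,I]
Op 2: C3 read [C3 read from I: others=['C1=M'] -> C3=S, others downsized to S] -> [I,S,I,S]
Op 3: C2 read [C2 read from I: others=['C1=S', 'C3=S'] -> C2=S, others downsized to S] -> [I,S,S,S]
Op 4: C0 write [C0 write: invalidate ['C1=S', 'C2=S', 'C3=S'] -> C0=M] -> [M,I,I,I]
Op 5: C3 write [C3 write: invalidate ['C0=M'] -> C3=M] -> [I,I,I,M]
Op 6: C2 write [C2 write: invalidate ['C3=M'] -> C2=M] -> [I,I,M,I]
Op 7: C3 write [C3 write: invalidate ['C2=M'] -> C3=M] -> [I,I,I,M]
Op 8: C2 write [C2 write: invalidate ['C3=M'] -> C2=M] -> [I,I,M,I]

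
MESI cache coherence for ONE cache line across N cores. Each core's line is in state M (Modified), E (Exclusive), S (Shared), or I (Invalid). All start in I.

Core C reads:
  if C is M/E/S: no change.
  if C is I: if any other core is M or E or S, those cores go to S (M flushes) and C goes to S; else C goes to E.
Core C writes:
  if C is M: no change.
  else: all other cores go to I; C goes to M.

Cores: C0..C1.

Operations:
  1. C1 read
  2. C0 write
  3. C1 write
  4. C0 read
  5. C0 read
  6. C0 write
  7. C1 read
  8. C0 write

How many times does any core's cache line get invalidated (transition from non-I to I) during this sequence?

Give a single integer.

Answer: 4

Derivation:
Op 1: C1 read [C1 read from I: no other sharers -> C1=E (exclusive)] -> [I,E] (invalidations this op: 0; running total: 0)
Op 2: C0 write [C0 write: invalidate ['C1=E'] -> C0=M] -> [M,I] (invalidations this op: 1; running total: 1)
Op 3: C1 write [C1 write: invalidate ['C0=M'] -> C1=M] -> [I,M] (invalidations this op: 1; running total: 2)
Op 4: C0 read [C0 read from I: others=['C1=M'] -> C0=S, others downsized to S] -> [S,S] (invalidations this op: 0; running total: 2)
Op 5: C0 read [C0 read: already in S, no change] -> [S,S] (invalidations this op: 0; running total: 2)
Op 6: C0 write [C0 write: invalidate ['C1=S'] -> C0=M] -> [M,I] (invalidations this op: 1; running total: 3)
Op 7: C1 read [C1 read from I: others=['C0=M'] -> C1=S, others downsized to S] -> [S,S] (invalidations this op: 0; running total: 3)
Op 8: C0 write [C0 write: invalidate ['C1=S'] -> C0=M] -> [M,I] (invalidations this op: 1; running total: 4)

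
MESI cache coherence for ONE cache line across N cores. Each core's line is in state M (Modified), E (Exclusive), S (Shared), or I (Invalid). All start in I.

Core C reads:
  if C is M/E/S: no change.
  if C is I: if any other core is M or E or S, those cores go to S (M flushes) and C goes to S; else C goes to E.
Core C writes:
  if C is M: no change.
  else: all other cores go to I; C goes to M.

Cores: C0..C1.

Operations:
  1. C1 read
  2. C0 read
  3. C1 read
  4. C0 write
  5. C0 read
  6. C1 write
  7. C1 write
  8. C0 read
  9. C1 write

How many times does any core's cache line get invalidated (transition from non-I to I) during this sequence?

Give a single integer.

Answer: 3

Derivation:
Op 1: C1 read [C1 read from I: no other sharers -> C1=E (exclusive)] -> [I,E] (invalidations this op: 0; running total: 0)
Op 2: C0 read [C0 read from I: others=['C1=E'] -> C0=S, others downsized to S] -> [S,S] (invalidations this op: 0; running total: 0)
Op 3: C1 read [C1 read: already in S, no change] -> [S,S] (invalidations this op: 0; running total: 0)
Op 4: C0 write [C0 write: invalidate ['C1=S'] -> C0=M] -> [M,I] (invalidations this op: 1; running total: 1)
Op 5: C0 read [C0 read: already in M, no change] -> [M,I] (invalidations this op: 0; running total: 1)
Op 6: C1 write [C1 write: invalidate ['C0=M'] -> C1=M] -> [I,M] (invalidations this op: 1; running total: 2)
Op 7: C1 write [C1 write: already M (modified), no change] -> [I,M] (invalidations this op: 0; running total: 2)
Op 8: C0 read [C0 read from I: others=['C1=M'] -> C0=S, others downsized to S] -> [S,S] (invalidations this op: 0; running total: 2)
Op 9: C1 write [C1 write: invalidate ['C0=S'] -> C1=M] -> [I,M] (invalidations this op: 1; running total: 3)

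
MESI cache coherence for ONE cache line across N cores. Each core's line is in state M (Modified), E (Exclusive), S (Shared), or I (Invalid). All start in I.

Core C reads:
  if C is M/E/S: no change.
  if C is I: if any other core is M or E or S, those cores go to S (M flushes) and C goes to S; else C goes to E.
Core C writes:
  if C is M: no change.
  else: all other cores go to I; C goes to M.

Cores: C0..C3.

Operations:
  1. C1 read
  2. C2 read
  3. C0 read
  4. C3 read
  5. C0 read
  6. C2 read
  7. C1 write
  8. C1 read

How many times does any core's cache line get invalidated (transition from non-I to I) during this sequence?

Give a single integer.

Answer: 3

Derivation:
Op 1: C1 read [C1 read from I: no other sharers -> C1=E (exclusive)] -> [I,E,I,I] (invalidations this op: 0; running total: 0)
Op 2: C2 read [C2 read from I: others=['C1=E'] -> C2=S, others downsized to S] -> [I,S,S,I] (invalidations this op: 0; running total: 0)
Op 3: C0 read [C0 read from I: others=['C1=S', 'C2=S'] -> C0=S, others downsized to S] -> [S,S,S,I] (invalidations this op: 0; running total: 0)
Op 4: C3 read [C3 read from I: others=['C0=S', 'C1=S', 'C2=S'] -> C3=S, others downsized to S] -> [S,S,S,S] (invalidations this op: 0; running total: 0)
Op 5: C0 read [C0 read: already in S, no change] -> [S,S,S,S] (invalidations this op: 0; running total: 0)
Op 6: C2 read [C2 read: already in S, no change] -> [S,S,S,S] (invalidations this op: 0; running total: 0)
Op 7: C1 write [C1 write: invalidate ['C0=S', 'C2=S', 'C3=S'] -> C1=M] -> [I,M,I,I] (invalidations this op: 3; running total: 3)
Op 8: C1 read [C1 read: already in M, no change] -> [I,M,I,I] (invalidations this op: 0; running total: 3)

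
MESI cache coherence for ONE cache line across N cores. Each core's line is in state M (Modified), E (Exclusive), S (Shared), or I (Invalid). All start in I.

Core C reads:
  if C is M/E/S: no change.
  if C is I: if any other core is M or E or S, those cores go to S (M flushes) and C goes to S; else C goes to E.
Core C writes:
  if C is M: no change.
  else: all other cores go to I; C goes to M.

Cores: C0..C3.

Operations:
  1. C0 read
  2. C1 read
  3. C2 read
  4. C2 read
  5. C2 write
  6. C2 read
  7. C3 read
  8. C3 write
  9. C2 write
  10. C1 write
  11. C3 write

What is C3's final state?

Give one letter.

Answer: M

Derivation:
Op 1: C0 read [C0 read from I: no other sharers -> C0=E (exclusive)] -> [E,I,I,I]
Op 2: C1 read [C1 read from I: others=['C0=E'] -> C1=S, others downsized to S] -> [S,S,I,I]
Op 3: C2 read [C2 read from I: others=['C0=S', 'C1=S'] -> C2=S, others downsized to S] -> [S,S,S,I]
Op 4: C2 read [C2 read: already in S, no change] -> [S,S,S,I]
Op 5: C2 write [C2 write: invalidate ['C0=S', 'C1=S'] -> C2=M] -> [I,I,M,I]
Op 6: C2 read [C2 read: already in M, no change] -> [I,I,M,I]
Op 7: C3 read [C3 read from I: others=['C2=M'] -> C3=S, others downsized to S] -> [I,I,S,S]
Op 8: C3 write [C3 write: invalidate ['C2=S'] -> C3=M] -> [I,I,I,M]
Op 9: C2 write [C2 write: invalidate ['C3=M'] -> C2=M] -> [I,I,M,I]
Op 10: C1 write [C1 write: invalidate ['C2=M'] -> C1=M] -> [I,M,I,I]
Op 11: C3 write [C3 write: invalidate ['C1=M'] -> C3=M] -> [I,I,I,M]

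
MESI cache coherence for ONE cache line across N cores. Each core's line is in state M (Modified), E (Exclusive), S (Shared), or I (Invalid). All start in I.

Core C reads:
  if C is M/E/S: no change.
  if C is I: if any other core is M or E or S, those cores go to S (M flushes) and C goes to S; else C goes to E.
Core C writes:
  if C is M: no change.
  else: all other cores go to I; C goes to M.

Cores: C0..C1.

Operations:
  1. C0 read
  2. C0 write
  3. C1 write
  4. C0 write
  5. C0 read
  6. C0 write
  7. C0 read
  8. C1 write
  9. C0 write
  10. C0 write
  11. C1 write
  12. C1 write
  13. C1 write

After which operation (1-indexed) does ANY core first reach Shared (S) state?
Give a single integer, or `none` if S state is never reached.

Op 1: C0 read [C0 read from I: no other sharers -> C0=E (exclusive)] -> [E,I]
Op 2: C0 write [C0 write: invalidate none -> C0=M] -> [M,I]
Op 3: C1 write [C1 write: invalidate ['C0=M'] -> C1=M] -> [I,M]
Op 4: C0 write [C0 write: invalidate ['C1=M'] -> C0=M] -> [M,I]
Op 5: C0 read [C0 read: already in M, no change] -> [M,I]
Op 6: C0 write [C0 write: already M (modified), no change] -> [M,I]
Op 7: C0 read [C0 read: already in M, no change] -> [M,I]
Op 8: C1 write [C1 write: invalidate ['C0=M'] -> C1=M] -> [I,M]
Op 9: C0 write [C0 write: invalidate ['C1=M'] -> C0=M] -> [M,I]
Op 10: C0 write [C0 write: already M (modified), no change] -> [M,I]
Op 11: C1 write [C1 write: invalidate ['C0=M'] -> C1=M] -> [I,M]
Op 12: C1 write [C1 write: already M (modified), no change] -> [I,M]
Op 13: C1 write [C1 write: already M (modified), no change] -> [I,M]
S state never reached in this sequence.

Answer: none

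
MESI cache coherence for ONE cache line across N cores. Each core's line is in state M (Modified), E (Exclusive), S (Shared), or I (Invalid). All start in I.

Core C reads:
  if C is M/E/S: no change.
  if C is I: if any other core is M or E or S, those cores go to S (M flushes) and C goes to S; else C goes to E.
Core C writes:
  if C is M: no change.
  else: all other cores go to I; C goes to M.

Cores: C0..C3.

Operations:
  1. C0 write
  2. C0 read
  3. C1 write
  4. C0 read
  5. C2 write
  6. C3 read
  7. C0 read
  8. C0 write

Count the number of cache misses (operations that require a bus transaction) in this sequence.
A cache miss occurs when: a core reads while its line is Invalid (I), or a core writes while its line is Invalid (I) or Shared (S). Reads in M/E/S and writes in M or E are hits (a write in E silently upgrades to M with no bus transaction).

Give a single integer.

Op 1: C0 write [C0 write: invalidate none -> C0=M] -> [M,I,I,I] [MISS #1: write from I]
Op 2: C0 read [C0 read: already in M, no change] -> [M,I,I,I] [hit: read from M]
Op 3: C1 write [C1 write: invalidate ['C0=M'] -> C1=M] -> [I,M,I,I] [MISS #2: write from I]
Op 4: C0 read [C0 read from I: others=['C1=M'] -> C0=S, others downsized to S] -> [S,S,I,I] [MISS #3: read from I]
Op 5: C2 write [C2 write: invalidate ['C0=S', 'C1=S'] -> C2=M] -> [I,I,M,I] [MISS #4: write from I]
Op 6: C3 read [C3 read from I: others=['C2=M'] -> C3=S, others downsized to S] -> [I,I,S,S] [MISS #5: read from I]
Op 7: C0 read [C0 read from I: others=['C2=S', 'C3=S'] -> C0=S, others downsized to S] -> [S,I,S,S] [MISS #6: read from I]
Op 8: C0 write [C0 write: invalidate ['C2=S', 'C3=S'] -> C0=M] -> [M,I,I,I] [MISS #7: write from S]

Answer: 7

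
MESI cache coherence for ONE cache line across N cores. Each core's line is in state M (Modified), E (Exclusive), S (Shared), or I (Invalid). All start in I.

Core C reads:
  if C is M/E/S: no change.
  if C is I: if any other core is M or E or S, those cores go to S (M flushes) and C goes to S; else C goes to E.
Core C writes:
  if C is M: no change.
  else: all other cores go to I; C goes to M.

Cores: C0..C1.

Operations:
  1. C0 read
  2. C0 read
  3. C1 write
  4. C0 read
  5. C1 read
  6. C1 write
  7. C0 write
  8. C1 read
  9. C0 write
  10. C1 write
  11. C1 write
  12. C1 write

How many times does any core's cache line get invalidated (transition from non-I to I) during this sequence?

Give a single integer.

Answer: 5

Derivation:
Op 1: C0 read [C0 read from I: no other sharers -> C0=E (exclusive)] -> [E,I] (invalidations this op: 0; running total: 0)
Op 2: C0 read [C0 read: already in E, no change] -> [E,I] (invalidations this op: 0; running total: 0)
Op 3: C1 write [C1 write: invalidate ['C0=E'] -> C1=M] -> [I,M] (invalidations this op: 1; running total: 1)
Op 4: C0 read [C0 read from I: others=['C1=M'] -> C0=S, others downsized to S] -> [S,S] (invalidations this op: 0; running total: 1)
Op 5: C1 read [C1 read: already in S, no change] -> [S,S] (invalidations this op: 0; running total: 1)
Op 6: C1 write [C1 write: invalidate ['C0=S'] -> C1=M] -> [I,M] (invalidations this op: 1; running total: 2)
Op 7: C0 write [C0 write: invalidate ['C1=M'] -> C0=M] -> [M,I] (invalidations this op: 1; running total: 3)
Op 8: C1 read [C1 read from I: others=['C0=M'] -> C1=S, others downsized to S] -> [S,S] (invalidations this op: 0; running total: 3)
Op 9: C0 write [C0 write: invalidate ['C1=S'] -> C0=M] -> [M,I] (invalidations this op: 1; running total: 4)
Op 10: C1 write [C1 write: invalidate ['C0=M'] -> C1=M] -> [I,M] (invalidations this op: 1; running total: 5)
Op 11: C1 write [C1 write: already M (modified), no change] -> [I,M] (invalidations this op: 0; running total: 5)
Op 12: C1 write [C1 write: already M (modified), no change] -> [I,M] (invalidations this op: 0; running total: 5)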